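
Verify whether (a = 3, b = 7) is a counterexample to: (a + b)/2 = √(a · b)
Yes

Substituting a = 3, b = 7:
LHS = (3 + 7)/2 = 5
RHS = √(3 · 7) = √(21) ≈ 4.583

Since LHS ≠ RHS, this pair disproves the claim.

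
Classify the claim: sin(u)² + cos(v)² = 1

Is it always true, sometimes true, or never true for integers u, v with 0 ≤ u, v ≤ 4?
It holds at (u, v) = (0, 0) (both sides equal 1), but fails at (u, v) = (4, 1) (LHS = cos(1)² + sin(4)² ≈ 0.8647, RHS = 1).

Answer: Sometimes true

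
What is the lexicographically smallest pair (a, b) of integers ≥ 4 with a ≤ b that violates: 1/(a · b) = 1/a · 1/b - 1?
Substituting (4, 4) into the claim:
LHS = 1/(4 · 4) = 1/16
RHS = 1/4 · 1/4 - 1 = -15/16

Since LHS ≠ RHS, this pair disproves the claim, and no lexicographically smaller pair (a ≤ b, integers ≥ 4) does.

For instance (6, 9) is also a counterexample (LHS = 1/54, RHS = -53/54), but it's lexicographically larger.

Answer: (a, b) = (4, 4)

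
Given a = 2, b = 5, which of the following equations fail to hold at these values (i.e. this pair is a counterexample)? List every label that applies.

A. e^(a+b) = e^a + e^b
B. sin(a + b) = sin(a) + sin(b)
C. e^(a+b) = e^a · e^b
Evaluating each claim at the given values:
A. LHS = e^7 ≈ 1097, RHS = e^2 + e^5 ≈ 155.8 → fails here (LHS ≠ RHS)
B. LHS = sin(7) ≈ 0.657, RHS = sin(5) + sin(2) ≈ -0.04963 → fails here (LHS ≠ RHS)
C. LHS = e^7 ≈ 1097, RHS = e^7 ≈ 1097 → holds here (LHS = RHS)

Answer: A, B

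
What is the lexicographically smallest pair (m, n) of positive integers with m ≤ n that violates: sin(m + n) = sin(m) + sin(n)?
(m, n) = (1, 1)

Substituting (1, 1) into the claim:
LHS = sin(1 + 1) = sin(2) ≈ 0.9093
RHS = sin(1) + sin(1) = 2·sin(1) ≈ 1.683

Since LHS ≠ RHS, this pair disproves the claim, and no lexicographically smaller pair (m ≤ n, positive integers) does.

For instance (3, 8) is also a counterexample (LHS = sin(11) ≈ -1, RHS = sin(3) + sin(8) ≈ 1.13), but it's lexicographically larger.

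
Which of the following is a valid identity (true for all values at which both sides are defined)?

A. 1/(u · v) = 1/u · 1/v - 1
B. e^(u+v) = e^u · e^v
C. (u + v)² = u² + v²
B

A: fails at (2, 2) — LHS = 1/4, RHS = -3/4.
B: holds — e.g. at (4, 4), both sides equal e^8 ≈ 2981.
C: fails at (3, 7) — LHS = 100, RHS = 58.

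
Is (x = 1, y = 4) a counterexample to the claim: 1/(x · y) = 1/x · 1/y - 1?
Substituting x = 1, y = 4:
LHS = 1/(1 · 4) = 1/4
RHS = 1/1 · 1/4 - 1 = -3/4

Since LHS ≠ RHS, this pair disproves the claim.

Answer: Yes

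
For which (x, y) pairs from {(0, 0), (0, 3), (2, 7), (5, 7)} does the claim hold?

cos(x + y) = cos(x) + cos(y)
Testing each pair:
(0, 0): LHS = 1, RHS = 2 → fails
(0, 3): LHS = cos(3) ≈ -0.99, RHS = cos(3) + 1 ≈ 0.01001 → fails
(2, 7): LHS = cos(9) ≈ -0.9111, RHS = cos(2) + cos(7) ≈ 0.3378 → fails
(5, 7): LHS = cos(12) ≈ 0.8439, RHS = cos(5) + cos(7) ≈ 1.038 → fails

No pair satisfies the claim.

Answer: None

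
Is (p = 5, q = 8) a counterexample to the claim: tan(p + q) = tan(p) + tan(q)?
Yes

Substituting p = 5, q = 8:
LHS = tan(5 + 8) = tan(13) ≈ 0.463
RHS = tan(5) + tan(8) ≈ -10.18

Since LHS ≠ RHS, this pair disproves the claim.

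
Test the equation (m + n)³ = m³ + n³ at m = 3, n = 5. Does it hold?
Substituting m = 3, n = 5:

LHS = (3 + 5)³ = 512
RHS = 3³ + 5³ = 152

LHS ≠ RHS, so the equation does not hold at this point.

Answer: Fails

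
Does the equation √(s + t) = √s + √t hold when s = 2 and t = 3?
Substituting s = 2, t = 3:

LHS = √(2 + 3) = √(5) ≈ 2.236
RHS = √2 + √3 = √(2) + √(3) ≈ 3.146

LHS ≠ RHS, so the equation does not hold at this point.

Answer: Fails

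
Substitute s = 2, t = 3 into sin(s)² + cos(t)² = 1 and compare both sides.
LHS = sin(2)² + cos(3)² ≈ 1.807
RHS = 1

LHS ≠ RHS (they differ by about 0.8069), so the equation does not hold here.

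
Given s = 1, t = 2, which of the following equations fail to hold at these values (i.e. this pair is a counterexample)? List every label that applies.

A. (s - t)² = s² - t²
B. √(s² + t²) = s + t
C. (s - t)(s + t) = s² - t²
A, B

Evaluating each claim at the given values:
A. LHS = 1, RHS = -3 → fails here (LHS ≠ RHS)
B. LHS = √(5) ≈ 2.236, RHS = 3 → fails here (LHS ≠ RHS)
C. LHS = -3, RHS = -3 → holds here (LHS = RHS)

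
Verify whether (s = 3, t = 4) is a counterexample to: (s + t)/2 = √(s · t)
Yes

Substituting s = 3, t = 4:
LHS = (3 + 4)/2 = 7/2
RHS = √(3 · 4) = 2·√(3) ≈ 3.464

Since LHS ≠ RHS, this pair disproves the claim.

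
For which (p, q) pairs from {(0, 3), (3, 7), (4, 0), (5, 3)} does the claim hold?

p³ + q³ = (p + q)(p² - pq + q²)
Testing each pair:
(0, 3): LHS = 27, RHS = 27 → holds
(3, 7): LHS = 370, RHS = 370 → holds
(4, 0): LHS = 64, RHS = 64 → holds
(5, 3): LHS = 152, RHS = 152 → holds

Every pair satisfies the claim.

Answer: All pairs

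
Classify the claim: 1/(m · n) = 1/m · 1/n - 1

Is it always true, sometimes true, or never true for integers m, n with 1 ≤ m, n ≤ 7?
Never true

The claim fails for every pair in the range. For instance at (m, n) = (4, 6): LHS = 1/24, RHS = -23/24.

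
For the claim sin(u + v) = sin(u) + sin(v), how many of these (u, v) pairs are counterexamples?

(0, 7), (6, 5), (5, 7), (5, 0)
2

Testing each pair:
(0, 7): LHS = sin(7) ≈ 0.657, RHS = sin(7) ≈ 0.657 → satisfies claim
(6, 5): LHS = sin(11) ≈ -1, RHS = sin(5) + sin(6) ≈ -1.238 → counterexample
(5, 7): LHS = sin(12) ≈ -0.5366, RHS = sin(5) + sin(7) ≈ -0.3019 → counterexample
(5, 0): LHS = sin(5) ≈ -0.9589, RHS = sin(5) ≈ -0.9589 → satisfies claim

That makes 2 counterexamples.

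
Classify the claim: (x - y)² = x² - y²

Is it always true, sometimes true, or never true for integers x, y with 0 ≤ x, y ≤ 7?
Sometimes true

It holds at (x, y) = (5, 5) (both sides equal 0), but fails at (x, y) = (3, 6) (LHS = 9, RHS = -27).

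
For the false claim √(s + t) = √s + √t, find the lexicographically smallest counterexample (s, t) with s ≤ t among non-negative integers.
(s, t) = (1, 1)

Substituting (1, 1) into the claim:
LHS = √(1 + 1) = √(2) ≈ 1.414
RHS = √1 + √1 = 2

Since LHS ≠ RHS, this pair disproves the claim, and no lexicographically smaller pair (s ≤ t, non-negative integers) does.

For instance (4, 4) is also a counterexample (LHS = 2·√(2) ≈ 2.828, RHS = 4), but it's lexicographically larger.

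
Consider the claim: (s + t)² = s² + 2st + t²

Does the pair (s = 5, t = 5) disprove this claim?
No

Substituting s = 5, t = 5:
LHS = (5 + 5)² = 100
RHS = 5² + 2·5·5 + 5² = 100

The sides agree, so this pair does not disprove the claim.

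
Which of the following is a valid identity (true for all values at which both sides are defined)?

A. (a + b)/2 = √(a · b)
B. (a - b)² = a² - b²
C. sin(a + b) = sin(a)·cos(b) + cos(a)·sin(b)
C

A: fails at (2, 7) — LHS = 9/2, RHS = √(14) ≈ 3.742.
B: fails at (1, 3) — LHS = 4, RHS = -8.
C: holds — e.g. at (4, 4), both sides equal sin(8) ≈ 0.9894.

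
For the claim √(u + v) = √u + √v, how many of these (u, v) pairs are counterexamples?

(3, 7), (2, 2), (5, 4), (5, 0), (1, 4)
Testing each pair:
(3, 7): LHS = √(10) ≈ 3.162, RHS = √(3) + √(7) ≈ 4.378 → counterexample
(2, 2): LHS = 2, RHS = 2·√(2) ≈ 2.828 → counterexample
(5, 4): LHS = 3, RHS = 2 + √(5) ≈ 4.236 → counterexample
(5, 0): LHS = √(5) ≈ 2.236, RHS = √(5) ≈ 2.236 → satisfies claim
(1, 4): LHS = √(5) ≈ 2.236, RHS = 3 → counterexample

That makes 4 counterexamples.

Answer: 4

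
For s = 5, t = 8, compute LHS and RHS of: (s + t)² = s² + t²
LHS = (5 + 8)² = 169
RHS = 5² + 8² = 89

LHS ≠ RHS, so the equation does not hold here.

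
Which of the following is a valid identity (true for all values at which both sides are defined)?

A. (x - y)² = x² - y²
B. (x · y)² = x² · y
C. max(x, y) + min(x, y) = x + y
A: fails at (1, 5) — LHS = 16, RHS = -24.
B: fails at (4, 4) — LHS = 256, RHS = 64.
C: holds — e.g. at (3, 5), both sides equal 8.

Answer: C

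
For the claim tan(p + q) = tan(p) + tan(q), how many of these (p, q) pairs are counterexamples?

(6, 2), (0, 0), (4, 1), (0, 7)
2

Testing each pair:
(6, 2): LHS = tan(8) ≈ -6.8, RHS = tan(2) + tan(6) ≈ -2.476 → counterexample
(0, 0): LHS = 0, RHS = 0 → satisfies claim
(4, 1): LHS = tan(5) ≈ -3.381, RHS = tan(4) + tan(1) ≈ 2.715 → counterexample
(0, 7): LHS = tan(7) ≈ 0.8714, RHS = tan(7) ≈ 0.8714 → satisfies claim

That makes 2 counterexamples.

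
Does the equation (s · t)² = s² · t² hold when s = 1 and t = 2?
Substituting s = 1, t = 2:

LHS = (1 · 2)² = 4
RHS = 1² · 2² = 4

LHS = RHS, so the equation holds at this point.

Answer: Holds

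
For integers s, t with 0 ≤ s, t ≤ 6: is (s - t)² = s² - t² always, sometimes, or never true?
It holds at (s, t) = (4, 0) (both sides equal 16), but fails at (s, t) = (6, 3) (LHS = 9, RHS = 27).

Answer: Sometimes true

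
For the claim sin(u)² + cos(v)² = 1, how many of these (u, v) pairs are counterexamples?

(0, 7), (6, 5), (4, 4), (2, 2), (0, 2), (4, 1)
4

Testing each pair:
(0, 7): LHS = cos(7)² ≈ 0.5684, RHS = 1 → counterexample
(6, 5): LHS = sin(6)² + cos(5)² ≈ 0.1585, RHS = 1 → counterexample
(4, 4): LHS = cos(4)² + sin(4)² = 1, RHS = 1 → satisfies claim
(2, 2): LHS = cos(2)² + sin(2)² = 1, RHS = 1 → satisfies claim
(0, 2): LHS = cos(2)² ≈ 0.1732, RHS = 1 → counterexample
(4, 1): LHS = cos(1)² + sin(4)² ≈ 0.8647, RHS = 1 → counterexample

That makes 4 counterexamples.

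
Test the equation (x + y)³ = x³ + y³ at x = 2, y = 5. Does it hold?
Substituting x = 2, y = 5:

LHS = (2 + 5)³ = 343
RHS = 2³ + 5³ = 133

LHS ≠ RHS, so the equation does not hold at this point.

Answer: Fails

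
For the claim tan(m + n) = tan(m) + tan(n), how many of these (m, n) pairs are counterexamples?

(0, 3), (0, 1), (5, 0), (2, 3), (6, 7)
Testing each pair:
(0, 3): LHS = tan(3) ≈ -0.1425, RHS = tan(3) ≈ -0.1425 → satisfies claim
(0, 1): LHS = tan(1) ≈ 1.557, RHS = tan(1) ≈ 1.557 → satisfies claim
(5, 0): LHS = tan(5) ≈ -3.381, RHS = tan(5) ≈ -3.381 → satisfies claim
(2, 3): LHS = tan(5) ≈ -3.381, RHS = tan(2) + tan(3) ≈ -2.328 → counterexample
(6, 7): LHS = tan(13) ≈ 0.463, RHS = tan(6) + tan(7) ≈ 0.5804 → counterexample

That makes 2 counterexamples.

Answer: 2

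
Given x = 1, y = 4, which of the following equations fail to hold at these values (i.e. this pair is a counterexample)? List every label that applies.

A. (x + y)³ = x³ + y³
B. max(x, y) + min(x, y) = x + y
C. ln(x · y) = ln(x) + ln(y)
Evaluating each claim at the given values:
A. LHS = 125, RHS = 65 → fails here (LHS ≠ RHS)
B. LHS = 5, RHS = 5 → holds here (LHS = RHS)
C. LHS = ln(4) ≈ 1.386, RHS = ln(4) ≈ 1.386 → holds here (LHS = RHS)

Answer: A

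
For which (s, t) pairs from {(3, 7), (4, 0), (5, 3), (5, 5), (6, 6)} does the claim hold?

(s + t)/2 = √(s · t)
Testing each pair:
(3, 7): LHS = 5, RHS = √(21) ≈ 4.583 → fails
(4, 0): LHS = 2, RHS = 0 → fails
(5, 3): LHS = 4, RHS = √(15) ≈ 3.873 → fails
(5, 5): LHS = 5, RHS = 5 → holds
(6, 6): LHS = 6, RHS = 6 → holds

2 of 5 pairs satisfy the claim.

Answer: (5, 5), (6, 6)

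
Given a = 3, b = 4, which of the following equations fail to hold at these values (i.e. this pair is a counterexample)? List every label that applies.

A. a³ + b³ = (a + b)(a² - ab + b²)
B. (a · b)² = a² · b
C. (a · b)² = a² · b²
B

Evaluating each claim at the given values:
A. LHS = 91, RHS = 91 → holds here (LHS = RHS)
B. LHS = 144, RHS = 36 → fails here (LHS ≠ RHS)
C. LHS = 144, RHS = 144 → holds here (LHS = RHS)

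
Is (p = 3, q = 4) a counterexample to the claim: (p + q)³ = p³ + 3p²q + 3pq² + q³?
No

Substituting p = 3, q = 4:
LHS = (3 + 4)³ = 343
RHS = 3³ + 3·3²·4 + 3·3·4² + 4³ = 343

The sides agree, so this pair does not disprove the claim.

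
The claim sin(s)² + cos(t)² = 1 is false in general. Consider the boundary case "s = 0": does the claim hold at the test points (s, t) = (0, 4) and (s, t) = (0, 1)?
At (0, 4): LHS = cos(4)² ≈ 0.4272 ≠ RHS = 1
At (0, 1): LHS = cos(1)² ≈ 0.2919 ≠ RHS = 1

Answer: No, fails at both test points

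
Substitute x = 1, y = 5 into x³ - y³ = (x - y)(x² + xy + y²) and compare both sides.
LHS = 1³ - 5³ = -124
RHS = (1 - 5)(1² + 1·5 + 5²) = -124

LHS = RHS: the two sides agree.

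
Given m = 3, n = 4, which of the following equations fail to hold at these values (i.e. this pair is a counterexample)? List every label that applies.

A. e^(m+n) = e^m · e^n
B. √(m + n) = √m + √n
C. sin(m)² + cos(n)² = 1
Evaluating each claim at the given values:
A. LHS = e^7 ≈ 1097, RHS = e^7 ≈ 1097 → holds here (LHS = RHS)
B. LHS = √(7) ≈ 2.646, RHS = √(3) + 2 ≈ 3.732 → fails here (LHS ≠ RHS)
C. LHS = sin(3)² + cos(4)² ≈ 0.4472, RHS = 1 → fails here (LHS ≠ RHS)

Answer: B, C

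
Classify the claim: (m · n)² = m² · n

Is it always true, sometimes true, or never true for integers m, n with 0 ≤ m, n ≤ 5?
It holds at (m, n) = (1, 0) (both sides equal 0), but fails at (m, n) = (3, 3) (LHS = 81, RHS = 27).

Answer: Sometimes true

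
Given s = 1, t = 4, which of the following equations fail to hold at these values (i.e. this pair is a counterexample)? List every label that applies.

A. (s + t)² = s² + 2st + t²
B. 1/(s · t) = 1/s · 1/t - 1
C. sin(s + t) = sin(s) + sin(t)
Evaluating each claim at the given values:
A. LHS = 25, RHS = 25 → holds here (LHS = RHS)
B. LHS = 1/4, RHS = -3/4 → fails here (LHS ≠ RHS)
C. LHS = sin(5) ≈ -0.9589, RHS = sin(4) + sin(1) ≈ 0.08467 → fails here (LHS ≠ RHS)

Answer: B, C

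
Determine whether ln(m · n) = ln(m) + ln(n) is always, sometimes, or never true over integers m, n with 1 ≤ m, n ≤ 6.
The identity holds for every pair in the range. For instance at (m, n) = (6, 3): both sides equal ln(18) ≈ 2.89.

Answer: Always true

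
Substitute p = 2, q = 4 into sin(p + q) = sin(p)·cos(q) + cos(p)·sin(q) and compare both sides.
LHS = sin(2 + 4) = sin(6) ≈ -0.2794
RHS = sin(2)·cos(4) + cos(2)·sin(4) = sin(2)·cos(4) + sin(4)·cos(2) ≈ -0.2794

LHS = RHS: the two sides agree.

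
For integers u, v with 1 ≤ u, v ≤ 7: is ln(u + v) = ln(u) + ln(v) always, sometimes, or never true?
Sometimes true

It holds at (u, v) = (2, 2) (both sides equal ln(4) ≈ 1.386), but fails at (u, v) = (3, 5) (LHS = ln(8) ≈ 2.079, RHS = ln(3) + ln(5) ≈ 2.708).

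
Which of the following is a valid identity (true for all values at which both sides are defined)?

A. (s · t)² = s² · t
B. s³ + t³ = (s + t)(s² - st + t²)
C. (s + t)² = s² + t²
B

A: fails at (2, 3) — LHS = 36, RHS = 12.
B: holds — e.g. at (1, 4), both sides equal 65.
C: fails at (2, 4) — LHS = 36, RHS = 20.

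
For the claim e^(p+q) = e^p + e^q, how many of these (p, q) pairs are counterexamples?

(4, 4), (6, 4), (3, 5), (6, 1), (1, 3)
5

Testing each pair:
(4, 4): LHS = e^8 ≈ 2981, RHS = 2·e^4 ≈ 109.2 → counterexample
(6, 4): LHS = e^10 ≈ 22026.5, RHS = e^4 + e^6 ≈ 458 → counterexample
(3, 5): LHS = e^8 ≈ 2981, RHS = e^3 + e^5 ≈ 168.5 → counterexample
(6, 1): LHS = e^7 ≈ 1097, RHS = e + e^6 ≈ 406.1 → counterexample
(1, 3): LHS = e^4 ≈ 54.6, RHS = e + e^3 ≈ 22.8 → counterexample

That makes 5 counterexamples.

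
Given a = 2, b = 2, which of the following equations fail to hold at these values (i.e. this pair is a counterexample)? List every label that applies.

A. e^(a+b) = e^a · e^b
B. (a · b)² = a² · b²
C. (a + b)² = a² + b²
Evaluating each claim at the given values:
A. LHS = e^4 ≈ 54.6, RHS = e^4 ≈ 54.6 → holds here (LHS = RHS)
B. LHS = 16, RHS = 16 → holds here (LHS = RHS)
C. LHS = 16, RHS = 8 → fails here (LHS ≠ RHS)

Answer: C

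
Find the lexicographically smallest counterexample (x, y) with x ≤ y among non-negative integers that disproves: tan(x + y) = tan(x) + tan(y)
(x, y) = (1, 1)

At (0, 0): both sides equal 0, so it holds there.
At (0, 6): both sides equal tan(6) ≈ -0.291, so it holds there.

Substituting (1, 1) into the claim:
LHS = tan(1 + 1) = tan(2) ≈ -2.185
RHS = tan(1) + tan(1) = 2·tan(1) ≈ 3.115

Since LHS ≠ RHS, this pair disproves the claim, and no lexicographically smaller pair (x ≤ y, non-negative integers) does.

For instance (7, 7) is also a counterexample (LHS = tan(14) ≈ 7.245, RHS = 2·tan(7) ≈ 1.743), but it's lexicographically larger.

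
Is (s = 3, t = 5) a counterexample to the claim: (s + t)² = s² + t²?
Substituting s = 3, t = 5:
LHS = (3 + 5)² = 64
RHS = 3² + 5² = 34

Since LHS ≠ RHS, this pair disproves the claim.

Answer: Yes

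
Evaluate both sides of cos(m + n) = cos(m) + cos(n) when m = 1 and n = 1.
LHS = cos(1 + 1) = cos(2) ≈ -0.4161
RHS = cos(1) + cos(1) = 2·cos(1) ≈ 1.081

LHS ≠ RHS (they differ by about 1.497), so the equation does not hold here.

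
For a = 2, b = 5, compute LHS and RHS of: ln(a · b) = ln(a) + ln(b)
LHS = ln(2 · 5) = ln(10) ≈ 2.303
RHS = ln(2) + ln(5) ≈ 2.303

LHS = RHS: the two sides agree.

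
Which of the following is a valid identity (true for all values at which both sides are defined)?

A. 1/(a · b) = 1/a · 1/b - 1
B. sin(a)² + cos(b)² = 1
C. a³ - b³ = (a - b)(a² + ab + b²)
A: fails at (1, 4) — LHS = 1/4, RHS = -3/4.
B: fails at (5, 8) — LHS = cos(8)² + sin(5)² ≈ 0.9407, RHS = 1.
C: holds — e.g. at (1, 1), both sides equal 0.

Answer: C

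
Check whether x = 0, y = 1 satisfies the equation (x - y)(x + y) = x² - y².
Holds

Substituting x = 0, y = 1:

LHS = (0 - 1)(0 + 1) = -1
RHS = 0² - 1² = -1

LHS = RHS, so the equation holds at this point.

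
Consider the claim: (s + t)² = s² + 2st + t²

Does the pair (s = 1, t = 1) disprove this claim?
Substituting s = 1, t = 1:
LHS = (1 + 1)² = 4
RHS = 1² + 2·1·1 + 1² = 4

The sides agree, so this pair does not disprove the claim.

Answer: No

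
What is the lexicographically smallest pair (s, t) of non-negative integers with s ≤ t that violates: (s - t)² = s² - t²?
Substituting (0, 1) into the claim:
LHS = (0 - 1)² = 1
RHS = 0² - 1² = -1

Since LHS ≠ RHS, this pair disproves the claim, and no lexicographically smaller pair (s ≤ t, non-negative integers) does.

For instance (3, 5) is also a counterexample (LHS = 4, RHS = -16), but it's lexicographically larger.

Answer: (s, t) = (0, 1)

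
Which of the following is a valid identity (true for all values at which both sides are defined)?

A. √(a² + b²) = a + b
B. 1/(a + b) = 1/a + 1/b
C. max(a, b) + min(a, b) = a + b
C

A: fails at (1, 2) — LHS = √(5) ≈ 2.236, RHS = 3.
B: fails at (2, 3) — LHS = 1/5, RHS = 5/6.
C: holds — e.g. at (4, 5), both sides equal 9.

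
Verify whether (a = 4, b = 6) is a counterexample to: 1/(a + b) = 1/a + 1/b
Substituting a = 4, b = 6:
LHS = 1/(4 + 6) = 1/10
RHS = 1/4 + 1/6 = 5/12

Since LHS ≠ RHS, this pair disproves the claim.

Answer: Yes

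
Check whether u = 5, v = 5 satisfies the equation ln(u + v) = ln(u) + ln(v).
Substituting u = 5, v = 5:

LHS = ln(5 + 5) = ln(10) ≈ 2.303
RHS = ln(5) + ln(5) = 2·ln(5) ≈ 3.219

LHS ≠ RHS, so the equation does not hold at this point.

Answer: Fails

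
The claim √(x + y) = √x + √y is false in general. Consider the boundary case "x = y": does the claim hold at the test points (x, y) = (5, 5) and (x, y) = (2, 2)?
No, fails at both test points

At (5, 5): LHS = √(10) ≈ 3.162 ≠ RHS = 2·√(5) ≈ 4.472
At (2, 2): LHS = 2 ≠ RHS = 2·√(2) ≈ 2.828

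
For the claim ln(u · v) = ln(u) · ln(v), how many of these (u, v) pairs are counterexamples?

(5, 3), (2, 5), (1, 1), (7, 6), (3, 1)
Testing each pair:
(5, 3): LHS = ln(15) ≈ 2.708, RHS = ln(3)·ln(5) ≈ 1.768 → counterexample
(2, 5): LHS = ln(10) ≈ 2.303, RHS = ln(2)·ln(5) ≈ 1.116 → counterexample
(1, 1): LHS = 0, RHS = 0 → satisfies claim
(7, 6): LHS = ln(42) ≈ 3.738, RHS = ln(6)·ln(7) ≈ 3.487 → counterexample
(3, 1): LHS = ln(3) ≈ 1.099, RHS = 0 → counterexample

That makes 4 counterexamples.

Answer: 4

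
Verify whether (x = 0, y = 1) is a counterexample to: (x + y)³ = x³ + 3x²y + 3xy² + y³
No

Substituting x = 0, y = 1:
LHS = (0 + 1)³ = 1
RHS = 0³ + 3·0²·1 + 3·0·1² + 1³ = 1

The sides agree, so this pair does not disprove the claim.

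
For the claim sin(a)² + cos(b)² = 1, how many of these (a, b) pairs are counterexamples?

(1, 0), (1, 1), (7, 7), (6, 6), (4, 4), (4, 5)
2

Testing each pair:
(1, 0): LHS = sin(1)² + 1 ≈ 1.708, RHS = 1 → counterexample
(1, 1): LHS = cos(1)² + sin(1)² = 1, RHS = 1 → satisfies claim
(7, 7): LHS = sin(7)² + cos(7)² = 1, RHS = 1 → satisfies claim
(6, 6): LHS = sin(6)² + cos(6)² = 1, RHS = 1 → satisfies claim
(4, 4): LHS = cos(4)² + sin(4)² = 1, RHS = 1 → satisfies claim
(4, 5): LHS = cos(5)² + sin(4)² ≈ 0.6532, RHS = 1 → counterexample

That makes 2 counterexamples.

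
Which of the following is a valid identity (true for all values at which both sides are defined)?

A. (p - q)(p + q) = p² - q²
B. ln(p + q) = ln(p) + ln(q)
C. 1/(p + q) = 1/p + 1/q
A

A: holds — e.g. at (3, 3), both sides equal 0.
B: fails at (1, 4) — LHS = ln(5) ≈ 1.609, RHS = ln(4) ≈ 1.386.
C: fails at (2, 5) — LHS = 1/7, RHS = 7/10.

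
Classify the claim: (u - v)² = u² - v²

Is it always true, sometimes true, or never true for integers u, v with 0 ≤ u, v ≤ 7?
Sometimes true

It holds at (u, v) = (1, 1) (both sides equal 0), but fails at (u, v) = (7, 2) (LHS = 25, RHS = 45).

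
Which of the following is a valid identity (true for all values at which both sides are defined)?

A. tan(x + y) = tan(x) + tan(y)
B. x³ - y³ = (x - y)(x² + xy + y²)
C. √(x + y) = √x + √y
A: fails at (3, 4) — LHS = tan(7) ≈ 0.8714, RHS = tan(3) + tan(4) ≈ 1.015.
B: holds — e.g. at (2, 5), both sides equal -117.
C: fails at (3, 7) — LHS = √(10) ≈ 3.162, RHS = √(3) + √(7) ≈ 4.378.

Answer: B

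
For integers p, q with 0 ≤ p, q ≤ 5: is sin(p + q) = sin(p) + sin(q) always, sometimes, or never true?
Sometimes true

It holds at (p, q) = (0, 4) (both sides equal sin(4) ≈ -0.7568), but fails at (p, q) = (5, 5) (LHS = sin(10) ≈ -0.544, RHS = 2·sin(5) ≈ -1.918).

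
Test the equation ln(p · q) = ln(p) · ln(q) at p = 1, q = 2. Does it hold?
Substituting p = 1, q = 2:

LHS = ln(1 · 2) = ln(2) ≈ 0.6931
RHS = ln(1) · ln(2) = 0

LHS ≠ RHS, so the equation does not hold at this point.

Answer: Fails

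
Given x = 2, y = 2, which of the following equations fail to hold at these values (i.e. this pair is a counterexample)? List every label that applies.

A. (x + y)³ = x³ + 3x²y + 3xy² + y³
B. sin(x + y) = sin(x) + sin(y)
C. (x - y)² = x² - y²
B

Evaluating each claim at the given values:
A. LHS = 64, RHS = 64 → holds here (LHS = RHS)
B. LHS = sin(4) ≈ -0.7568, RHS = 2·sin(2) ≈ 1.819 → fails here (LHS ≠ RHS)
C. LHS = 0, RHS = 0 → holds here (LHS = RHS)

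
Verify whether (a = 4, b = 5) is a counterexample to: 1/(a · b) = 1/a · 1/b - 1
Yes

Substituting a = 4, b = 5:
LHS = 1/(4 · 5) = 1/20
RHS = 1/4 · 1/5 - 1 = -19/20

Since LHS ≠ RHS, this pair disproves the claim.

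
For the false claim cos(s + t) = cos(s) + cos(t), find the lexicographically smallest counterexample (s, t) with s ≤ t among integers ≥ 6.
Substituting (6, 6) into the claim:
LHS = cos(6 + 6) = cos(12) ≈ 0.8439
RHS = cos(6) + cos(6) = 2·cos(6) ≈ 1.92

Since LHS ≠ RHS, this pair disproves the claim, and no lexicographically smaller pair (s ≤ t, integers ≥ 6) does.

For instance (8, 12) is also a counterexample (LHS = cos(20) ≈ 0.4081, RHS = cos(8) + cos(12) ≈ 0.6984), but it's lexicographically larger.

Answer: (s, t) = (6, 6)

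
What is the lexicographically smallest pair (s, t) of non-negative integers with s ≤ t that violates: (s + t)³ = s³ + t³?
(s, t) = (1, 1)

At (0, 2): both sides equal 8, so it holds there.

Substituting (1, 1) into the claim:
LHS = (1 + 1)³ = 8
RHS = 1³ + 1³ = 2

Since LHS ≠ RHS, this pair disproves the claim, and no lexicographically smaller pair (s ≤ t, non-negative integers) does.

For instance (3, 4) is also a counterexample (LHS = 343, RHS = 91), but it's lexicographically larger.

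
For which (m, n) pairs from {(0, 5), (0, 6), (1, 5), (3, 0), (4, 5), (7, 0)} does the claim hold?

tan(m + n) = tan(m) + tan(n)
(0, 5), (0, 6), (3, 0), (7, 0)

Testing each pair:
(0, 5): LHS = tan(5) ≈ -3.381, RHS = tan(5) ≈ -3.381 → holds
(0, 6): LHS = tan(6) ≈ -0.291, RHS = tan(6) ≈ -0.291 → holds
(1, 5): LHS = tan(6) ≈ -0.291, RHS = tan(5) + tan(1) ≈ -1.823 → fails
(3, 0): LHS = tan(3) ≈ -0.1425, RHS = tan(3) ≈ -0.1425 → holds
(4, 5): LHS = tan(9) ≈ -0.4523, RHS = tan(5) + tan(4) ≈ -2.223 → fails
(7, 0): LHS = tan(7) ≈ 0.8714, RHS = tan(7) ≈ 0.8714 → holds

4 of 6 pairs satisfy the claim.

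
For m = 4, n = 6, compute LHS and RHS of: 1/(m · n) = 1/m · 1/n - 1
LHS = 1/(4 · 6) = 1/24
RHS = 1/4 · 1/6 - 1 = -23/24

LHS ≠ RHS, so the equation does not hold here.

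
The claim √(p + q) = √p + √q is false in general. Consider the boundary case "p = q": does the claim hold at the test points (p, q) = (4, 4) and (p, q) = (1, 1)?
At (4, 4): LHS = 2·√(2) ≈ 2.828 ≠ RHS = 4
At (1, 1): LHS = √(2) ≈ 1.414 ≠ RHS = 2

Answer: No, fails at both test points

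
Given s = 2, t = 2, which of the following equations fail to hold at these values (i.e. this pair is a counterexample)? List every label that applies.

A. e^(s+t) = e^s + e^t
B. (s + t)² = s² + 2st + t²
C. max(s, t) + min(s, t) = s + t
A

Evaluating each claim at the given values:
A. LHS = e^4 ≈ 54.6, RHS = 2·e^2 ≈ 14.78 → fails here (LHS ≠ RHS)
B. LHS = 16, RHS = 16 → holds here (LHS = RHS)
C. LHS = 4, RHS = 4 → holds here (LHS = RHS)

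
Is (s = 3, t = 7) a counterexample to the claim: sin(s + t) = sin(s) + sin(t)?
Substituting s = 3, t = 7:
LHS = sin(3 + 7) = sin(10) ≈ -0.544
RHS = sin(3) + sin(7) ≈ 0.7981

Since LHS ≠ RHS, this pair disproves the claim.

Answer: Yes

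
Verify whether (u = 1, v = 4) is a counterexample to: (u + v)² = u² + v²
Yes

Substituting u = 1, v = 4:
LHS = (1 + 4)² = 25
RHS = 1² + 4² = 17

Since LHS ≠ RHS, this pair disproves the claim.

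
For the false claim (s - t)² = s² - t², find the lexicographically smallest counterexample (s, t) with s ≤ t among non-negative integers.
(s, t) = (0, 1)

Substituting (0, 1) into the claim:
LHS = (0 - 1)² = 1
RHS = 0² - 1² = -1

Since LHS ≠ RHS, this pair disproves the claim, and no lexicographically smaller pair (s ≤ t, non-negative integers) does.

For instance (3, 7) is also a counterexample (LHS = 16, RHS = -40), but it's lexicographically larger.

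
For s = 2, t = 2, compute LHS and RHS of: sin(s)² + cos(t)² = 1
LHS = sin(2)² + cos(2)² = 1
RHS = 1

LHS = RHS: the two sides agree.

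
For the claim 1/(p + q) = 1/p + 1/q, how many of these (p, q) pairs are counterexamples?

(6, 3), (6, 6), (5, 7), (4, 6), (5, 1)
Testing each pair:
(6, 3): LHS = 1/9, RHS = 1/2 → counterexample
(6, 6): LHS = 1/12, RHS = 1/3 → counterexample
(5, 7): LHS = 1/12, RHS = 12/35 → counterexample
(4, 6): LHS = 1/10, RHS = 5/12 → counterexample
(5, 1): LHS = 1/6, RHS = 6/5 → counterexample

That makes 5 counterexamples.

Answer: 5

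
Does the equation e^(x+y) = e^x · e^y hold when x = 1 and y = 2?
Substituting x = 1, y = 2:

LHS = e^(1+2) = e^3 ≈ 20.09
RHS = e^1 · e^2 = e^3 ≈ 20.09

LHS = RHS, so the equation holds at this point.

Answer: Holds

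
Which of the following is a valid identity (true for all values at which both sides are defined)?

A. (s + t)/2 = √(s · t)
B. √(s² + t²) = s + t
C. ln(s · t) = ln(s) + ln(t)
A: fails at (2, 7) — LHS = 9/2, RHS = √(14) ≈ 3.742.
B: fails at (3, 4) — LHS = 5, RHS = 7.
C: holds — e.g. at (2, 4), both sides equal ln(8) ≈ 2.079.

Answer: C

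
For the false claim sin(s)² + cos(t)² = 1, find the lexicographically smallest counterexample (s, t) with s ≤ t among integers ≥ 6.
Substituting (6, 7) into the claim:
LHS = sin(6)² + cos(7)² ≈ 0.6464
RHS = 1

Since LHS ≠ RHS, this pair disproves the claim, and no lexicographically smaller pair (s ≤ t, integers ≥ 6) does.

For instance (7, 11) is also a counterexample (LHS = cos(11)² + sin(7)² ≈ 0.4317, RHS = 1), but it's lexicographically larger.

Answer: (s, t) = (6, 7)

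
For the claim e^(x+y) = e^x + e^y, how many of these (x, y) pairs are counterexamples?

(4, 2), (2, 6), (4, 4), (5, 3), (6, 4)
Testing each pair:
(4, 2): LHS = e^6 ≈ 403.4, RHS = e^2 + e^4 ≈ 61.99 → counterexample
(2, 6): LHS = e^8 ≈ 2981, RHS = e^2 + e^6 ≈ 410.8 → counterexample
(4, 4): LHS = e^8 ≈ 2981, RHS = 2·e^4 ≈ 109.2 → counterexample
(5, 3): LHS = e^8 ≈ 2981, RHS = e^3 + e^5 ≈ 168.5 → counterexample
(6, 4): LHS = e^10 ≈ 22026.5, RHS = e^4 + e^6 ≈ 458 → counterexample

That makes 5 counterexamples.

Answer: 5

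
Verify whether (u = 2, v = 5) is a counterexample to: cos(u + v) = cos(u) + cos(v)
Yes

Substituting u = 2, v = 5:
LHS = cos(2 + 5) = cos(7) ≈ 0.7539
RHS = cos(2) + cos(5) ≈ -0.1325

Since LHS ≠ RHS, this pair disproves the claim.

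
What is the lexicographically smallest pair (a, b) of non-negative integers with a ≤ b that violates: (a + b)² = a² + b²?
At (0, 0): both sides equal 0, so it holds there.
At (0, 1): both sides equal 1, so it holds there.

Substituting (1, 1) into the claim:
LHS = (1 + 1)² = 4
RHS = 1² + 1² = 2

Since LHS ≠ RHS, this pair disproves the claim, and no lexicographically smaller pair (a ≤ b, non-negative integers) does.

For instance (2, 6) is also a counterexample (LHS = 64, RHS = 40), but it's lexicographically larger.

Answer: (a, b) = (1, 1)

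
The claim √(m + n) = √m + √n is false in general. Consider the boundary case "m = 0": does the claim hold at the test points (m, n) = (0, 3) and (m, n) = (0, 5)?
At (0, 3): LHS = √(3) ≈ 1.732, RHS = √(3) ≈ 1.732 → equal
At (0, 5): LHS = √(5) ≈ 2.236, RHS = √(5) ≈ 2.236 → equal

So the claim does hold at both of these boundary points, even though it is not an identity.

Answer: Yes, holds at both test points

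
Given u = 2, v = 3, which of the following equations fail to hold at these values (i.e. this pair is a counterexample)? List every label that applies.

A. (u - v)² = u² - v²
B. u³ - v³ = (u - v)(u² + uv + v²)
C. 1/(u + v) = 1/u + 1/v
A, C

Evaluating each claim at the given values:
A. LHS = 1, RHS = -5 → fails here (LHS ≠ RHS)
B. LHS = -19, RHS = -19 → holds here (LHS = RHS)
C. LHS = 1/5, RHS = 5/6 → fails here (LHS ≠ RHS)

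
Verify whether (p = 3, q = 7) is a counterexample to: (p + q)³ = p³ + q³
Yes

Substituting p = 3, q = 7:
LHS = (3 + 7)³ = 1000
RHS = 3³ + 7³ = 370

Since LHS ≠ RHS, this pair disproves the claim.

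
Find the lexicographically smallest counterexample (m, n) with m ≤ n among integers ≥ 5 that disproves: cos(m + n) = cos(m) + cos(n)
Substituting (5, 5) into the claim:
LHS = cos(5 + 5) = cos(10) ≈ -0.8391
RHS = cos(5) + cos(5) = 2·cos(5) ≈ 0.5673

Since LHS ≠ RHS, this pair disproves the claim, and no lexicographically smaller pair (m ≤ n, integers ≥ 5) does.

For instance (6, 10) is also a counterexample (LHS = cos(16) ≈ -0.9577, RHS = cos(10) + cos(6) ≈ 0.1211), but it's lexicographically larger.

Answer: (m, n) = (5, 5)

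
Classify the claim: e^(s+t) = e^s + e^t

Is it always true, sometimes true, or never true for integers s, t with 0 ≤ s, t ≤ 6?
Never true

The claim fails for every pair in the range. For instance at (s, t) = (0, 1): LHS = e ≈ 2.718, RHS = 1 + e ≈ 3.718.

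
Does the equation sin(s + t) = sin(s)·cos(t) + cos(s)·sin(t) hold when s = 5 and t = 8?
Holds

Substituting s = 5, t = 8:

LHS = sin(5 + 8) = sin(13) ≈ 0.4202
RHS = sin(5)·cos(8) + cos(5)·sin(8) = sin(5)·cos(8) + sin(8)·cos(5) ≈ 0.4202

LHS = RHS, so the equation holds at this point.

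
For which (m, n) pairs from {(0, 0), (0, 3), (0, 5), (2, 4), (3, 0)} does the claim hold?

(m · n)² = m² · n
(0, 0), (0, 3), (0, 5), (3, 0)

Testing each pair:
(0, 0): LHS = 0, RHS = 0 → holds
(0, 3): LHS = 0, RHS = 0 → holds
(0, 5): LHS = 0, RHS = 0 → holds
(2, 4): LHS = 64, RHS = 16 → fails
(3, 0): LHS = 0, RHS = 0 → holds

4 of 5 pairs satisfy the claim.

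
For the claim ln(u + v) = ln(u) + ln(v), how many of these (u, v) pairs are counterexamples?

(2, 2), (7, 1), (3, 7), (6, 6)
Testing each pair:
(2, 2): LHS = ln(4) ≈ 1.386, RHS = 2·ln(2) ≈ 1.386 → satisfies claim
(7, 1): LHS = ln(8) ≈ 2.079, RHS = ln(7) ≈ 1.946 → counterexample
(3, 7): LHS = ln(10) ≈ 2.303, RHS = ln(3) + ln(7) ≈ 3.045 → counterexample
(6, 6): LHS = ln(12) ≈ 2.485, RHS = 2·ln(6) ≈ 3.584 → counterexample

That makes 3 counterexamples.

Answer: 3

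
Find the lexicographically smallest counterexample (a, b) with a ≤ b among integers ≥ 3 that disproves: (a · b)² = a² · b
Substituting (3, 3) into the claim:
LHS = (3 · 3)² = 81
RHS = 3² · 3 = 27

Since LHS ≠ RHS, this pair disproves the claim, and no lexicographically smaller pair (a ≤ b, integers ≥ 3) does.

For instance (5, 6) is also a counterexample (LHS = 900, RHS = 150), but it's lexicographically larger.

Answer: (a, b) = (3, 3)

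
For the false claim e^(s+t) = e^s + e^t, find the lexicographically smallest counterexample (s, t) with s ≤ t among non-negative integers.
(s, t) = (0, 0)

Substituting (0, 0) into the claim:
LHS = e^(0+0) = 1
RHS = e^0 + e^0 = 2

Since LHS ≠ RHS, this pair disproves the claim, and no lexicographically smaller pair (s ≤ t, non-negative integers) does.

For instance (4, 6) is also a counterexample (LHS = e^10 ≈ 22026.5, RHS = e^4 + e^6 ≈ 458), but it's lexicographically larger.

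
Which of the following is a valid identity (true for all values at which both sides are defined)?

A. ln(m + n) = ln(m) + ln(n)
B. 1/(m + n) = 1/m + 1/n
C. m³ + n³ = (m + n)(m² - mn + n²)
C

A: fails at (6, 7) — LHS = ln(13) ≈ 2.565, RHS = ln(6) + ln(7) ≈ 3.738.
B: fails at (1, 3) — LHS = 1/4, RHS = 4/3.
C: holds — e.g. at (1, 5), both sides equal 126.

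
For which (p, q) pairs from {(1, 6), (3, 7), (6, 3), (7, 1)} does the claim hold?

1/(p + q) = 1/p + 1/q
Testing each pair:
(1, 6): LHS = 1/7, RHS = 7/6 → fails
(3, 7): LHS = 1/10, RHS = 10/21 → fails
(6, 3): LHS = 1/9, RHS = 1/2 → fails
(7, 1): LHS = 1/8, RHS = 8/7 → fails

No pair satisfies the claim.

Answer: None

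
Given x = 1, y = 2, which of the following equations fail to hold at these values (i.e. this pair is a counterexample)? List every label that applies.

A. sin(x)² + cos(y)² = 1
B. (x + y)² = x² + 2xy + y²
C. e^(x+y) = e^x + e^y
A, C

Evaluating each claim at the given values:
A. LHS = cos(2)² + sin(1)² ≈ 0.8813, RHS = 1 → fails here (LHS ≠ RHS)
B. LHS = 9, RHS = 9 → holds here (LHS = RHS)
C. LHS = e^3 ≈ 20.09, RHS = e + e^2 ≈ 10.11 → fails here (LHS ≠ RHS)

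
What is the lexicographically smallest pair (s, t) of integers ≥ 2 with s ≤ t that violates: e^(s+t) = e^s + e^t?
Substituting (2, 2) into the claim:
LHS = e^(2+2) = e^4 ≈ 54.6
RHS = e^2 + e^2 = 2·e^2 ≈ 14.78

Since LHS ≠ RHS, this pair disproves the claim, and no lexicographically smaller pair (s ≤ t, integers ≥ 2) does.

For instance (5, 8) is also a counterexample (LHS = e^13 ≈ 442413.4, RHS = e^5 + e^8 ≈ 3129), but it's lexicographically larger.

Answer: (s, t) = (2, 2)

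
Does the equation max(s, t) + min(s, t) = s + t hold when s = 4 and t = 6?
Substituting s = 4, t = 6:

LHS = max(4, 6) + min(4, 6) = 10
RHS = 4 + 6 = 10

LHS = RHS, so the equation holds at this point.

Answer: Holds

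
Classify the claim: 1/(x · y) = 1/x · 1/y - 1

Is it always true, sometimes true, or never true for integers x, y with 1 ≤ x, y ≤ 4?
The claim fails for every pair in the range. For instance at (x, y) = (3, 3): LHS = 1/9, RHS = -8/9.

Answer: Never true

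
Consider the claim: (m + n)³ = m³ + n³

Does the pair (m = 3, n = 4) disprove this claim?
Yes

Substituting m = 3, n = 4:
LHS = (3 + 4)³ = 343
RHS = 3³ + 4³ = 91

Since LHS ≠ RHS, this pair disproves the claim.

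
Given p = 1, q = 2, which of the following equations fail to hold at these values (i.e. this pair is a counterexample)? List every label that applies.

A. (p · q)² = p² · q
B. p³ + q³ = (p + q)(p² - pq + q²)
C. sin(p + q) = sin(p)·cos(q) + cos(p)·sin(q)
Evaluating each claim at the given values:
A. LHS = 4, RHS = 2 → fails here (LHS ≠ RHS)
B. LHS = 9, RHS = 9 → holds here (LHS = RHS)
C. LHS = sin(3) ≈ 0.1411, RHS = sin(1)·cos(2) + sin(2)·cos(1) ≈ 0.1411 → holds here (LHS = RHS)

Answer: A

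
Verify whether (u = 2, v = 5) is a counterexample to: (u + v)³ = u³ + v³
Yes

Substituting u = 2, v = 5:
LHS = (2 + 5)³ = 343
RHS = 2³ + 5³ = 133

Since LHS ≠ RHS, this pair disproves the claim.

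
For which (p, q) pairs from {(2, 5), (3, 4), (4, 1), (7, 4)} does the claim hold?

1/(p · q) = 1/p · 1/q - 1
Testing each pair:
(2, 5): LHS = 1/10, RHS = -9/10 → fails
(3, 4): LHS = 1/12, RHS = -11/12 → fails
(4, 1): LHS = 1/4, RHS = -3/4 → fails
(7, 4): LHS = 1/28, RHS = -27/28 → fails

No pair satisfies the claim.

Answer: None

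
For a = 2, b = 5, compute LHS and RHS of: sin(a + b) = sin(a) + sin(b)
LHS = sin(2 + 5) = sin(7) ≈ 0.657
RHS = sin(2) + sin(5) ≈ -0.04963

LHS ≠ RHS (they differ by about 0.7066), so the equation does not hold here.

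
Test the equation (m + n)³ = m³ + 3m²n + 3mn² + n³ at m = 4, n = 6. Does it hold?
Holds

Substituting m = 4, n = 6:

LHS = (4 + 6)³ = 1000
RHS = 4³ + 3·4²·6 + 3·4·6² + 6³ = 1000

LHS = RHS, so the equation holds at this point.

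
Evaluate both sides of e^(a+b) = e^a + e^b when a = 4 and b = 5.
LHS = e^(4+5) = e^9 ≈ 8103
RHS = e^4 + e^5 ≈ 203

LHS ≠ RHS (they differ by about 7900), so the equation does not hold here.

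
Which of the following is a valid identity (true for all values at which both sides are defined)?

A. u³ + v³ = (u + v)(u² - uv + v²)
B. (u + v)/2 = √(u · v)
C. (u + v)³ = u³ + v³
A: holds — e.g. at (4, 5), both sides equal 189.
B: fails at (2, 5) — LHS = 7/2, RHS = √(10) ≈ 3.162.
C: fails at (5, 8) — LHS = 2197, RHS = 637.

Answer: A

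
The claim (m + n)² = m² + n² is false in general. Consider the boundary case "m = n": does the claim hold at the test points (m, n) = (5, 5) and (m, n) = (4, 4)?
No, fails at both test points

At (5, 5): LHS = 100 ≠ RHS = 50
At (4, 4): LHS = 64 ≠ RHS = 32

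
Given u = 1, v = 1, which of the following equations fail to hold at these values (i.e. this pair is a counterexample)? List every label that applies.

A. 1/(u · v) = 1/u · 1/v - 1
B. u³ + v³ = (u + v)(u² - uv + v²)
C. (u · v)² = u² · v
A

Evaluating each claim at the given values:
A. LHS = 1, RHS = 0 → fails here (LHS ≠ RHS)
B. LHS = 2, RHS = 2 → holds here (LHS = RHS)
C. LHS = 1, RHS = 1 → holds here (LHS = RHS)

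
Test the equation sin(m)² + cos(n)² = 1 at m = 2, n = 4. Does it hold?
Substituting m = 2, n = 4:

LHS = sin(2)² + cos(4)² ≈ 1.254
RHS = 1

LHS ≠ RHS, so the equation does not hold at this point.

Answer: Fails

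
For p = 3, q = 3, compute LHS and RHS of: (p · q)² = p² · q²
LHS = (3 · 3)² = 81
RHS = 3² · 3² = 81

LHS = RHS: the two sides agree.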